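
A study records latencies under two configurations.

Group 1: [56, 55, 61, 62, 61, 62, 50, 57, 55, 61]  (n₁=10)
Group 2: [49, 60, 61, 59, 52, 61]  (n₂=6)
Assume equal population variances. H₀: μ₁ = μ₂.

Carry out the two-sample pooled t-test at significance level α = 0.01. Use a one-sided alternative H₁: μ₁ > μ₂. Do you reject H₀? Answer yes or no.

reject H₀: no

x̄₁=58.000, s₁=4.028, n₁=10
x̄₂=57.000, s₂=5.177, n₂=6
s_p² = [9·4.028² + 5·5.177²]/14 = 20.0000
SE = √(s_p²·(1/10+1/6)) = 2.3094
t = (58.000−57.000)/2.3094 = 0.4330
df = 14
p-value (one-sided, H₁ greater) = 0.33580
At α=0.01: p ≥ α → fail to reject H₀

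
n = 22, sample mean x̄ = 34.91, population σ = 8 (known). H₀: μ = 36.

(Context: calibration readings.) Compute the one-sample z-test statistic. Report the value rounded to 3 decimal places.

SE = σ/√n = 8/√22 = 1.7056
z = (x̄−μ₀)/SE = (34.91−36)/1.7056 = -0.6391

test statistic = -0.639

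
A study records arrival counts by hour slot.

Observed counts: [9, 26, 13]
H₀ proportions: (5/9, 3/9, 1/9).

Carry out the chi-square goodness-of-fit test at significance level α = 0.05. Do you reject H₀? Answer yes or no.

reject H₀: yes

n = 48; E_i = n·p_i = [26.67, 16.00, 5.33]
χ² = (9−26.67)²/26.67 + (26−16.00)²/16.00 + (13−5.33)²/5.33 = 28.9750
df = 2
p-value (upper-tail) = 0.00000
At α=0.05: p < α → reject H₀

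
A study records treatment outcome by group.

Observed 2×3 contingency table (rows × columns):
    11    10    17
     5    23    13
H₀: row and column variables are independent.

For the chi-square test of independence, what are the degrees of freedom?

degrees of freedom = 2

df = (r−1)(c−1) = (2−1)·(3−1) = 2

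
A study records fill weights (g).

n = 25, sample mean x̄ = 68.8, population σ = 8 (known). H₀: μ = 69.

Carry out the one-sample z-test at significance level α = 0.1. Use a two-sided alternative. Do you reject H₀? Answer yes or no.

SE = σ/√n = 8/√25 = 1.6000
z = (x̄−μ₀)/SE = (68.8−69)/1.6000 = -0.1250
p-value (two-sided) = 0.90052
At α=0.1: p ≥ α → fail to reject H₀

reject H₀: no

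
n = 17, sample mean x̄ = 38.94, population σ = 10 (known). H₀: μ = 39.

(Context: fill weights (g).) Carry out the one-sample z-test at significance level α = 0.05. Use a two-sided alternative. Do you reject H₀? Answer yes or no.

SE = σ/√n = 10/√17 = 2.4254
z = (x̄−μ₀)/SE = (38.94−39)/2.4254 = -0.0247
p-value (two-sided) = 0.98026
At α=0.05: p ≥ α → fail to reject H₀

reject H₀: no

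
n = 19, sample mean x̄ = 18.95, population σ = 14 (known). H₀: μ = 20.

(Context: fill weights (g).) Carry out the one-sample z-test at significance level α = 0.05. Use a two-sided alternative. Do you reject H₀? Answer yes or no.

reject H₀: no

SE = σ/√n = 14/√19 = 3.2118
z = (x̄−μ₀)/SE = (18.95−20)/3.2118 = -0.3269
p-value (two-sided) = 0.74373
At α=0.05: p ≥ α → fail to reject H₀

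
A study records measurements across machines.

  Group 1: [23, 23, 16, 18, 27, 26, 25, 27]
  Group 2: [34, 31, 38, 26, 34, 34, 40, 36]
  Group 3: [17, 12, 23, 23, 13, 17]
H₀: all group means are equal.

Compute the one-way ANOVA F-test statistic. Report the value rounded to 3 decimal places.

Group means [23.12, 34.12, 17.50], grand mean 25.591
SSB = Σnᵢ(x̄ᵢ−x̄)² = 1024.068; SSW = ΣΣ(x−x̄ᵢ)² = 359.250
MSB = 1024.068/2 = 512.0341; MSW = 359.250/19 = 18.9079
F = MSB/MSW = 27.0804
df = (2, 19)

test statistic = 27.080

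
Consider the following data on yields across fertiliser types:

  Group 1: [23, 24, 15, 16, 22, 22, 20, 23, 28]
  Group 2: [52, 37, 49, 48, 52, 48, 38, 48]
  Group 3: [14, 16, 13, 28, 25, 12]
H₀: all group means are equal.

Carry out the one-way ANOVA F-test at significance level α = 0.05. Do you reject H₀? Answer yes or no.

Group means [21.44, 46.50, 18.00], grand mean 29.261
SSB = Σnᵢ(x̄ᵢ−x̄)² = 3688.213; SSW = ΣΣ(x−x̄ᵢ)² = 594.222
MSB = 3688.213/2 = 1844.1063; MSW = 594.222/20 = 29.7111
F = MSB/MSW = 62.0679
df = (2, 20)
p-value (upper-tail) = 0.00000
At α=0.05: p < α → reject H₀

reject H₀: yes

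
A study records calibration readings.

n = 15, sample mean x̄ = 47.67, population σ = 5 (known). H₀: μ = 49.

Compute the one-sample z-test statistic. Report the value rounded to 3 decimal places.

test statistic = -1.030

SE = σ/√n = 5/√15 = 1.2910
z = (x̄−μ₀)/SE = (47.67−49)/1.2910 = -1.0302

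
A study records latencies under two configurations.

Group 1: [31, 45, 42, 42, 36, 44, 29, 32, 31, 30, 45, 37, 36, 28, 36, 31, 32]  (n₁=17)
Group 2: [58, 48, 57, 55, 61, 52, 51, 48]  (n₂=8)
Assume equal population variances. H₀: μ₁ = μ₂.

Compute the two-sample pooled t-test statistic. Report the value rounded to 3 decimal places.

test statistic = -7.559

x̄₁=35.706, s₁=5.882, n₁=17
x̄₂=53.750, s₂=4.773, n₂=8
s_p² = [16·5.882² + 7·4.773²]/23 = 31.0013
SE = √(s_p²·(1/17+1/8)) = 2.3872
t = (35.706−53.750)/2.3872 = -7.5587
df = 23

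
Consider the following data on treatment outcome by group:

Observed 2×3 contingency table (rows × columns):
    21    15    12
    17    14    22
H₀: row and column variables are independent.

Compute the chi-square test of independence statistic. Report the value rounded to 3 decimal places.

Row totals [48, 53], col totals [38, 29, 34], n=101
χ² = (21−18.06)²/18.06 + (15−13.78)²/13.78 + (12−16.16)²/16.16 + (17−19.94)²/19.94 + (14−15.22)²/15.22 + (22−17.84)²/17.84 = 3.1569
df = 2

test statistic = 3.157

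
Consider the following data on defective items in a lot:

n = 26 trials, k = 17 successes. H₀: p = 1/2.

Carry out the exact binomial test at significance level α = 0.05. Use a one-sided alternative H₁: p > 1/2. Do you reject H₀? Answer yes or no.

Exact binomial: n=26, k=17, p₀=1/2=0.5000
P(X≥17) from Σ C(n,i)·p₀^i·(1−p₀)^(n−i)
p-value (one-sided, H₁ greater) = 0.08432
At α=0.05: p ≥ α → fail to reject H₀

reject H₀: no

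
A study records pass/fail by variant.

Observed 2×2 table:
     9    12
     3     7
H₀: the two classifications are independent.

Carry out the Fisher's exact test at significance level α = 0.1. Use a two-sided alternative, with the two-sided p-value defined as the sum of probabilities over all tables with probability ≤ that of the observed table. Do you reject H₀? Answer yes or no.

reject H₀: no

Margins: r₁=21, r₂=10, c₁=12, c₂=19, n=31
p_obs = C(21,9)·C(10,3)/C(31,12); sum pmf over tables with pmf ≤ p_obs
p-value (two-sided) = 0.69719
At α=0.1: p ≥ α → fail to reject H₀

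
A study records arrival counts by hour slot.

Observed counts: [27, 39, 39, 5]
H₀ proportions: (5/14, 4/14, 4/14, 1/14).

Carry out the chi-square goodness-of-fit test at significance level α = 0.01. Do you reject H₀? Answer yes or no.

reject H₀: no

n = 110; E_i = n·p_i = [39.29, 31.43, 31.43, 7.86]
χ² = (27−39.29)²/39.29 + (39−31.43)²/31.43 + (39−31.43)²/31.43 + (5−7.86)²/7.86 = 8.5291
df = 3
p-value (upper-tail) = 0.03625
At α=0.01: p ≥ α → fail to reject H₀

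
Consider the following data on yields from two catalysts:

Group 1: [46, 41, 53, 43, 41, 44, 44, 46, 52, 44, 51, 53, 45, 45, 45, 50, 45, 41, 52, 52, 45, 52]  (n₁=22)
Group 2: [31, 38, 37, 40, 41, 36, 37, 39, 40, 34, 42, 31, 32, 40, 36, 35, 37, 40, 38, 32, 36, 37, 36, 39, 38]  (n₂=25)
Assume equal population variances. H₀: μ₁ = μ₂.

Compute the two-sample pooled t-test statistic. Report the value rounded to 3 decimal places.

x̄₁=46.818, s₁=4.193, n₁=22
x̄₂=36.880, s₂=3.073, n₂=25
s_p² = [21·4.193² + 24·3.073²]/45 = 13.2425
SE = √(s_p²·(1/22+1/25)) = 1.0638
t = (46.818−36.880)/1.0638 = 9.3423
df = 45

test statistic = 9.342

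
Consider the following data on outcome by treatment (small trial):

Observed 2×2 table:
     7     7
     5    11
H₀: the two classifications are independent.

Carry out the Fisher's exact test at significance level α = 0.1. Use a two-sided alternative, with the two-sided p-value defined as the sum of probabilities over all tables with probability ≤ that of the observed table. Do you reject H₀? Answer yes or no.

Margins: r₁=14, r₂=16, c₁=12, c₂=18, n=30
p_obs = C(14,7)·C(16,5)/C(30,12); sum pmf over tables with pmf ≤ p_obs
p-value (two-sided) = 0.45717
At α=0.1: p ≥ α → fail to reject H₀

reject H₀: no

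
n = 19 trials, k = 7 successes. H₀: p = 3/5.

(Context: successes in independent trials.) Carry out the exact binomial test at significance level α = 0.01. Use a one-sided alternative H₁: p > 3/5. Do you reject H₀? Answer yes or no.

reject H₀: no

Exact binomial: n=19, k=7, p₀=3/5=0.6000
P(X≥7) from Σ C(n,i)·p₀^i·(1−p₀)^(n−i)
p-value (one-sided, H₁ greater) = 0.98844
At α=0.01: p ≥ α → fail to reject H₀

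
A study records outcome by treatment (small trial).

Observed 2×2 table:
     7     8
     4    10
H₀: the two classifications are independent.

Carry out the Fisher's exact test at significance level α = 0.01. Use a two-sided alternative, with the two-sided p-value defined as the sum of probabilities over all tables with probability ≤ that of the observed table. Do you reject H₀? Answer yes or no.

reject H₀: no

Margins: r₁=15, r₂=14, c₁=11, c₂=18, n=29
p_obs = C(15,7)·C(14,4)/C(29,11); sum pmf over tables with pmf ≤ p_obs
p-value (two-sided) = 0.44973
At α=0.01: p ≥ α → fail to reject H₀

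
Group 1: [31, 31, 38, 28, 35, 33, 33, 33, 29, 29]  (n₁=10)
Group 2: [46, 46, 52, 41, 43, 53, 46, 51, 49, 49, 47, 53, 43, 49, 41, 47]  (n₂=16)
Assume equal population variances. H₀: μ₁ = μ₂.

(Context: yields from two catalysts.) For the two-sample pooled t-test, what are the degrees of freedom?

df = n₁ + n₂ − 2 = 10 + 16 − 2 = 24

degrees of freedom = 24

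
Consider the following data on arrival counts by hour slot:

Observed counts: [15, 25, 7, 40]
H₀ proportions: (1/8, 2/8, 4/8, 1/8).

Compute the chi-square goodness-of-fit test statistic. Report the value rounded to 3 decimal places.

test statistic = 110.678

n = 87; E_i = n·p_i = [10.88, 21.75, 43.50, 10.88]
χ² = (15−10.88)²/10.88 + (25−21.75)²/21.75 + (7−43.50)²/43.50 + (40−10.88)²/10.88 = 110.6782
df = 3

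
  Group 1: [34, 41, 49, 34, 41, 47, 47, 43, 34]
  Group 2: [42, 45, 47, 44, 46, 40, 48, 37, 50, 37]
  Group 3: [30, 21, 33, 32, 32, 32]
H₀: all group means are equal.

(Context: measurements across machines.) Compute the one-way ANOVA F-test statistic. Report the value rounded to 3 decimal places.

Group means [41.11, 43.60, 30.00], grand mean 39.440
SSB = Σnᵢ(x̄ᵢ−x̄)² = 732.871; SSW = ΣΣ(x−x̄ᵢ)² = 571.289
MSB = 732.871/2 = 366.4356; MSW = 571.289/22 = 25.9677
F = MSB/MSW = 14.1112
df = (2, 22)

test statistic = 14.111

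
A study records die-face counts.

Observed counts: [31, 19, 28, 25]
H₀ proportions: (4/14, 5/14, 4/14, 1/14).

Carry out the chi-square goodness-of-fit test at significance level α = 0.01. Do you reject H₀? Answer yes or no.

n = 103; E_i = n·p_i = [29.43, 36.79, 29.43, 7.36]
χ² = (31−29.43)²/29.43 + (19−36.79)²/36.79 + (28−29.43)²/29.43 + (25−7.36)²/7.36 = 51.0612
df = 3
p-value (upper-tail) = 0.00000
At α=0.01: p < α → reject H₀

reject H₀: yes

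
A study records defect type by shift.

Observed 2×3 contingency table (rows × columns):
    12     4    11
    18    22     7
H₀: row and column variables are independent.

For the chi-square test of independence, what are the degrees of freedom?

degrees of freedom = 2

df = (r−1)(c−1) = (2−1)·(3−1) = 2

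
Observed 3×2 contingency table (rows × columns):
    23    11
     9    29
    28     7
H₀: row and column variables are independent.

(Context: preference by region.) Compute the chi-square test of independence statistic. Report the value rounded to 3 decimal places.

test statistic = 26.168

Row totals [34, 38, 35], col totals [60, 47], n=107
χ² = (23−19.07)²/19.07 + (11−14.93)²/14.93 + (9−21.31)²/21.31 + (29−16.69)²/16.69 + (28−19.63)²/19.63 + (7−15.37)²/15.37 = 26.1684
df = 2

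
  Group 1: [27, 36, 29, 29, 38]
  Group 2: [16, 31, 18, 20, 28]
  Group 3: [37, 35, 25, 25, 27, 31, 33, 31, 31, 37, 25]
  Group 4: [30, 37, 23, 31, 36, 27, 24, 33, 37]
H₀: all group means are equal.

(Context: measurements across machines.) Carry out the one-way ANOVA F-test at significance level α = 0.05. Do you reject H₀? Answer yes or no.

Group means [31.80, 22.60, 30.64, 30.89], grand mean 29.567
SSB = Σnᵢ(x̄ᵢ−x̄)² = 295.932; SSW = ΣΣ(x−x̄ᵢ)² = 711.434
MSB = 295.932/3 = 98.6441; MSW = 711.434/26 = 27.3629
F = MSB/MSW = 3.6050
df = (3, 26)
p-value (upper-tail) = 0.02663
At α=0.05: p < α → reject H₀

reject H₀: yes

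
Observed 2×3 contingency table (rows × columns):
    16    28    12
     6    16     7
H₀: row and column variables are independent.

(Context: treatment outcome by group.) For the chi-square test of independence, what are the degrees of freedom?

df = (r−1)(c−1) = (2−1)·(3−1) = 2

degrees of freedom = 2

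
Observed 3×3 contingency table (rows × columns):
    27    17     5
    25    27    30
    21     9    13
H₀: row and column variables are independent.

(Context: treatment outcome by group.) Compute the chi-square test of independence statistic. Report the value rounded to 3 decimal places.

test statistic = 14.692

Row totals [49, 82, 43], col totals [73, 53, 48], n=174
χ² = (27−20.56)²/20.56 + (17−14.93)²/14.93 + (5−13.52)²/13.52 + (25−34.40)²/34.40 + (27−24.98)²/24.98 + (30−22.62)²/22.62 + (21−18.04)²/18.04 + (9−13.10)²/13.10 + (13−11.86)²/11.86 = 14.6917
df = 4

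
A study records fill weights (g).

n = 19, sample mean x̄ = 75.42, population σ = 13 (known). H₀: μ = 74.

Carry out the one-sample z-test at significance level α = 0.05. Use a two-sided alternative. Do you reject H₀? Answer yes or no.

reject H₀: no

SE = σ/√n = 13/√19 = 2.9824
z = (x̄−μ₀)/SE = (75.42−74)/2.9824 = 0.4761
p-value (two-sided) = 0.63398
At α=0.05: p ≥ α → fail to reject H₀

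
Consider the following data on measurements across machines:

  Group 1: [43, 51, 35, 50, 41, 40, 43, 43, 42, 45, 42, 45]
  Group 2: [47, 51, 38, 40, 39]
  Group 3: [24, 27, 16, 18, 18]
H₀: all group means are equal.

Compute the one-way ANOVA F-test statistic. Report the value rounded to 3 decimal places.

Group means [43.33, 43.00, 20.60], grand mean 38.091
SSB = Σnᵢ(x̄ᵢ−x̄)² = 1979.952; SSW = ΣΣ(x−x̄ᵢ)² = 415.867
MSB = 1979.952/2 = 989.9758; MSW = 415.867/19 = 21.8877
F = MSB/MSW = 45.2297
df = (2, 19)

test statistic = 45.230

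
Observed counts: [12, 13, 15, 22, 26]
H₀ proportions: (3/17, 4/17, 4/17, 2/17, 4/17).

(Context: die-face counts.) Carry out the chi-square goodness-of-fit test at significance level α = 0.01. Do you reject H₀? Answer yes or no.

n = 88; E_i = n·p_i = [15.53, 20.71, 20.71, 10.35, 20.71]
χ² = (12−15.53)²/15.53 + (13−20.71)²/20.71 + (15−20.71)²/20.71 + (22−10.35)²/10.35 + (26−20.71)²/20.71 = 19.6989
df = 4
p-value (upper-tail) = 0.00057
At α=0.01: p < α → reject H₀

reject H₀: yes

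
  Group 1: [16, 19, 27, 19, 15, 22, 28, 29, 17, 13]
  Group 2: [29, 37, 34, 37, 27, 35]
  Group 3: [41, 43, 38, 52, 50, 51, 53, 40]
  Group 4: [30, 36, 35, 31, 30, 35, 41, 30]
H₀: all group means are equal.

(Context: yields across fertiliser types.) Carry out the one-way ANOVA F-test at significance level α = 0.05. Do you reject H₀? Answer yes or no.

reject H₀: yes

Group means [20.50, 33.17, 46.00, 33.50], grand mean 32.500
SSB = Σnᵢ(x̄ᵢ−x̄)² = 2908.667; SSW = ΣΣ(x−x̄ᵢ)² = 755.333
MSB = 2908.667/3 = 969.5556; MSW = 755.333/28 = 26.9762
F = MSB/MSW = 35.9412
df = (3, 28)
p-value (upper-tail) = 0.00000
At α=0.05: p < α → reject H₀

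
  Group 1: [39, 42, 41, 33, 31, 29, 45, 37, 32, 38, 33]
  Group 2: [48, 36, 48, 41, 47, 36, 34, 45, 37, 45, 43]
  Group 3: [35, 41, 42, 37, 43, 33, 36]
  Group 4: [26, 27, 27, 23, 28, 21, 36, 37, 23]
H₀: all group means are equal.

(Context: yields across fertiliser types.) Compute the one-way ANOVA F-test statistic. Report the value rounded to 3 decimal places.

Group means [36.36, 41.82, 38.14, 27.56], grand mean 36.184
SSB = Σnᵢ(x̄ᵢ−x̄)² = 1046.449; SSW = ΣΣ(x−x̄ᵢ)² = 877.261
MSB = 1046.449/3 = 348.8164; MSW = 877.261/34 = 25.8018
F = MSB/MSW = 13.5191
df = (3, 34)

test statistic = 13.519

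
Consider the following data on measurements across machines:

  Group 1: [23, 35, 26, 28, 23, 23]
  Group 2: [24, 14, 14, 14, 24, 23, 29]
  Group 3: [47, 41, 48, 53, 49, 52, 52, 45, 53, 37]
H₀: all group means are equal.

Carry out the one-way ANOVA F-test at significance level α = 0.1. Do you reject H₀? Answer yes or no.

Group means [26.33, 20.29, 47.70], grand mean 33.783
SSB = Σnᵢ(x̄ᵢ−x̄)² = 3545.051; SSW = ΣΣ(x−x̄ᵢ)² = 602.862
MSB = 3545.051/2 = 1772.5256; MSW = 602.862/20 = 30.1431
F = MSB/MSW = 58.8037
df = (2, 20)
p-value (upper-tail) = 0.00000
At α=0.1: p < α → reject H₀

reject H₀: yes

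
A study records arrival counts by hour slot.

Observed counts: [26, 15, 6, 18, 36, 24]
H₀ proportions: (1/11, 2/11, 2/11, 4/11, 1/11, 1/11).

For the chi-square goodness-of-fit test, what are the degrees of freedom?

degrees of freedom = 5

df = k − 1 = 6 − 1 = 5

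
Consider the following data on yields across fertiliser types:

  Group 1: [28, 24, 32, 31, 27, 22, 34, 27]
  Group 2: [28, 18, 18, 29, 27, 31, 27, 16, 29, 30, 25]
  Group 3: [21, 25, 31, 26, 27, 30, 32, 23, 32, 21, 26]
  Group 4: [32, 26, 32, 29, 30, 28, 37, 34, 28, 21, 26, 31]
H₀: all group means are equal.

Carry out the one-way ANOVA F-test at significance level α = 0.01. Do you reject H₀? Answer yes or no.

reject H₀: no

Group means [28.12, 25.27, 26.73, 29.50], grand mean 27.405
SSB = Σnᵢ(x̄ᵢ−x̄)² = 111.880; SSW = ΣΣ(x−x̄ᵢ)² = 764.239
MSB = 111.880/3 = 37.2935; MSW = 764.239/38 = 20.1115
F = MSB/MSW = 1.8543
df = (3, 38)
p-value (upper-tail) = 0.15382
At α=0.01: p ≥ α → fail to reject H₀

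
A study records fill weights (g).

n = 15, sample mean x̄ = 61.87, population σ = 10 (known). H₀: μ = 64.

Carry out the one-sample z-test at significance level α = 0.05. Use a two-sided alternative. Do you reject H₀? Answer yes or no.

SE = σ/√n = 10/√15 = 2.5820
z = (x̄−μ₀)/SE = (61.87−64)/2.5820 = -0.8249
p-value (two-sided) = 0.40940
At α=0.05: p ≥ α → fail to reject H₀

reject H₀: no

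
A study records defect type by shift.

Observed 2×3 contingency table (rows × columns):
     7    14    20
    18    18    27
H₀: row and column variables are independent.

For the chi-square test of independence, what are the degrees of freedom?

degrees of freedom = 2

df = (r−1)(c−1) = (2−1)·(3−1) = 2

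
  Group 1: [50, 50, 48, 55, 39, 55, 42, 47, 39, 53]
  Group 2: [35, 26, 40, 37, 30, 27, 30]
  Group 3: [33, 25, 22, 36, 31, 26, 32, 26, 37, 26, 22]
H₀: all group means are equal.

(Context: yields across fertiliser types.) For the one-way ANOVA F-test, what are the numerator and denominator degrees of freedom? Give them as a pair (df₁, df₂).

degrees of freedom = [2, 25]

k = 3 groups, N = 28 total
df = (k−1, N−k) = (3−1, 28−3) = (2, 25)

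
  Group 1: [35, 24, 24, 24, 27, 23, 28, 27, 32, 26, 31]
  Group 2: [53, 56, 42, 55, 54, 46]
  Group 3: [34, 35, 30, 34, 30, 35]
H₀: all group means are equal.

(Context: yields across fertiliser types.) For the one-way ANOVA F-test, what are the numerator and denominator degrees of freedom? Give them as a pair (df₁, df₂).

k = 3 groups, N = 23 total
df = (k−1, N−k) = (3−1, 23−3) = (2, 20)

degrees of freedom = [2, 20]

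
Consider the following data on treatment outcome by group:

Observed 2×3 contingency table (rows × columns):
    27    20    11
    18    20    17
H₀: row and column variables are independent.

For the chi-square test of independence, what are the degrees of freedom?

df = (r−1)(c−1) = (2−1)·(3−1) = 2

degrees of freedom = 2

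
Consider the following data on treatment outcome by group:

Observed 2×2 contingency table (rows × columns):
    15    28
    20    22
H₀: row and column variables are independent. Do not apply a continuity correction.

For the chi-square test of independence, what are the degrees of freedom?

df = (r−1)(c−1) = (2−1)·(2−1) = 1

degrees of freedom = 1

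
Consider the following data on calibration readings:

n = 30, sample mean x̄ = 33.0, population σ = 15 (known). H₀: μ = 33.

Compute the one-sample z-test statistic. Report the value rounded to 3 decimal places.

test statistic = 0.000

SE = σ/√n = 15/√30 = 2.7386
z = (x̄−μ₀)/SE = (33.0−33)/2.7386 = 0.0000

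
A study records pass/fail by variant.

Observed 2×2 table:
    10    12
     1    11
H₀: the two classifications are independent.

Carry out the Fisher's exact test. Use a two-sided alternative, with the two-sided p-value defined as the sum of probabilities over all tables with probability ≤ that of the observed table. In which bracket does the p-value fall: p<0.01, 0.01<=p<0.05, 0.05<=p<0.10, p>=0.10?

p-value bracket: 0.05<=p<0.10

Margins: r₁=22, r₂=12, c₁=11, c₂=23, n=34
p_obs = C(22,10)·C(12,1)/C(34,11); sum pmf over tables with pmf ≤ p_obs
p-value (two-sided) = 0.05269
→ bracket: 0.05<=p<0.10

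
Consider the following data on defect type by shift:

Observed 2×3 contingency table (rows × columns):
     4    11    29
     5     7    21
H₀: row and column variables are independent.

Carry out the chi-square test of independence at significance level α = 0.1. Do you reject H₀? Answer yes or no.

reject H₀: no

Row totals [44, 33], col totals [9, 18, 50], n=77
χ² = (4−5.14)²/5.14 + (11−10.29)²/10.29 + (29−28.57)²/28.57 + (5−3.86)²/3.86 + (7−7.71)²/7.71 + (21−21.43)²/21.43 = 0.7233
df = 2
p-value (upper-tail) = 0.69651
At α=0.1: p ≥ α → fail to reject H₀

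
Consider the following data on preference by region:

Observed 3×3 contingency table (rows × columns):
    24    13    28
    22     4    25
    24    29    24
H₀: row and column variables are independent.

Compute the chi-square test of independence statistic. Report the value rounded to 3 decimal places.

test statistic = 15.972

Row totals [65, 51, 77], col totals [70, 46, 77], n=193
χ² = (24−23.58)²/23.58 + (13−15.49)²/15.49 + (28−25.93)²/25.93 + (22−18.50)²/18.50 + (4−12.16)²/12.16 + (25−20.35)²/20.35 + (24−27.93)²/27.93 + (29−18.35)²/18.35 + (24−30.72)²/30.72 = 15.9723
df = 4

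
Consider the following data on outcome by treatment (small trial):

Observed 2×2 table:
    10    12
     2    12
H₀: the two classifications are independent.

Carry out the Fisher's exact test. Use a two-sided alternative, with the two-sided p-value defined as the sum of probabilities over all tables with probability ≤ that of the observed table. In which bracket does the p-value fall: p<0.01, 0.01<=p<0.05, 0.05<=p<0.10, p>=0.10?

p-value bracket: 0.05<=p<0.10

Margins: r₁=22, r₂=14, c₁=12, c₂=24, n=36
p_obs = C(22,10)·C(14,2)/C(36,12); sum pmf over tables with pmf ≤ p_obs
p-value (two-sided) = 0.07562
→ bracket: 0.05<=p<0.10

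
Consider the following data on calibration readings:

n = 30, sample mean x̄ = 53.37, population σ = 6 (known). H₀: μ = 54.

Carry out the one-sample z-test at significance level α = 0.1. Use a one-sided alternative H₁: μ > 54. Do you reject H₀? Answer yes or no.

SE = σ/√n = 6/√30 = 1.0954
z = (x̄−μ₀)/SE = (53.37−54)/1.0954 = -0.5751
p-value (one-sided, H₁ greater) = 0.71739
At α=0.1: p ≥ α → fail to reject H₀

reject H₀: no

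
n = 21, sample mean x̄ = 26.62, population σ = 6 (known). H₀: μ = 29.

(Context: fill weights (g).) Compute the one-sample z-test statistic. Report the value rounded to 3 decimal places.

test statistic = -1.818

SE = σ/√n = 6/√21 = 1.3093
z = (x̄−μ₀)/SE = (26.62−29)/1.3093 = -1.8178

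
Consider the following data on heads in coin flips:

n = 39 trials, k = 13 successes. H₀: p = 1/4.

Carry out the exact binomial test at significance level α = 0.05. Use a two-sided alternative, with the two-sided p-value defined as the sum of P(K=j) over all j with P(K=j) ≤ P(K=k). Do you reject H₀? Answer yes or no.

reject H₀: no

Exact binomial: n=39, k=13, p₀=1/4=0.2500
P(X=j) = C(n,j)·p₀^j·(1−p₀)^(n−j); p = Σ P(X=j) over j with P(X=j) ≤ P(X=13)
p-value (two-sided) = 0.26569
At α=0.05: p ≥ α → fail to reject H₀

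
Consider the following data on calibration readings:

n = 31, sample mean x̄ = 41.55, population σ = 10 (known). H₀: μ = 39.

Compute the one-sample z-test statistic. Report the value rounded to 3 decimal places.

SE = σ/√n = 10/√31 = 1.7961
z = (x̄−μ₀)/SE = (41.55−39)/1.7961 = 1.4198

test statistic = 1.420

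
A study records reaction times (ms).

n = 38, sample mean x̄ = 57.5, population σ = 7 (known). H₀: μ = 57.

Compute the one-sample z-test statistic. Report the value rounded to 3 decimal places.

test statistic = 0.440

SE = σ/√n = 7/√38 = 1.1355
z = (x̄−μ₀)/SE = (57.5−57)/1.1355 = 0.4403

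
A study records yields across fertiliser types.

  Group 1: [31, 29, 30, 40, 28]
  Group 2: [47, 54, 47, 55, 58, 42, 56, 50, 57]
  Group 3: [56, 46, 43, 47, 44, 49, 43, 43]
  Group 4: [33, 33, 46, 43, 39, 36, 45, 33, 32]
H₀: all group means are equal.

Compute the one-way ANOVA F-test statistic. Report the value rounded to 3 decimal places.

Group means [31.60, 51.78, 46.38, 37.78], grand mean 43.065
SSB = Σnᵢ(x̄ᵢ−x̄)² = 1679.685; SSW = ΣΣ(x−x̄ᵢ)² = 730.186
MSB = 1679.685/3 = 559.8950; MSW = 730.186/27 = 27.0439
F = MSB/MSW = 20.7032
df = (3, 27)

test statistic = 20.703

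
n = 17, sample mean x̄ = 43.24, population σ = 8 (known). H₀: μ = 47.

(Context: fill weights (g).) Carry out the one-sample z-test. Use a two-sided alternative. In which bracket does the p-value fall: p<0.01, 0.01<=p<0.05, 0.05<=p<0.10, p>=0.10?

SE = σ/√n = 8/√17 = 1.9403
z = (x̄−μ₀)/SE = (43.24−47)/1.9403 = -1.9379
p-value (two-sided) = 0.05264
→ bracket: 0.05<=p<0.10

p-value bracket: 0.05<=p<0.10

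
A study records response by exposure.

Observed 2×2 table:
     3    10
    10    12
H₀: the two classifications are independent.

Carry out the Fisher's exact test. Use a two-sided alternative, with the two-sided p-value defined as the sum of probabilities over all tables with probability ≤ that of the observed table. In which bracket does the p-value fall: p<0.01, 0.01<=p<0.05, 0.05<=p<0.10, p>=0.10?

p-value bracket: p>=0.10

Margins: r₁=13, r₂=22, c₁=13, c₂=22, n=35
p_obs = C(13,3)·C(22,10)/C(35,13); sum pmf over tables with pmf ≤ p_obs
p-value (two-sided) = 0.28211
→ bracket: p>=0.10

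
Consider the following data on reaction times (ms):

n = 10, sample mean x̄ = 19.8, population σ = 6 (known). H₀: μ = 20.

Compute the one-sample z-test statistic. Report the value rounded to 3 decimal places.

SE = σ/√n = 6/√10 = 1.8974
z = (x̄−μ₀)/SE = (19.8−20)/1.8974 = -0.1054

test statistic = -0.105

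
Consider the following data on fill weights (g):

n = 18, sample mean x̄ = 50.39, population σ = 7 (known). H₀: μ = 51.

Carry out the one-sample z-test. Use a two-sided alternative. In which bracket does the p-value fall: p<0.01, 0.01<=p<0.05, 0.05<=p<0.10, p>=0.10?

p-value bracket: p>=0.10

SE = σ/√n = 7/√18 = 1.6499
z = (x̄−μ₀)/SE = (50.39−51)/1.6499 = -0.3697
p-value (two-sided) = 0.71159
→ bracket: p>=0.10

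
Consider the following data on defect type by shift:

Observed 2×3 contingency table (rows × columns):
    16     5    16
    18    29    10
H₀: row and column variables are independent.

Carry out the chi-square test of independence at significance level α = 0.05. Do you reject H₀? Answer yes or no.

reject H₀: yes

Row totals [37, 57], col totals [34, 34, 26], n=94
χ² = (16−13.38)²/13.38 + (5−13.38)²/13.38 + (16−10.23)²/10.23 + (18−20.62)²/20.62 + (29−20.62)²/20.62 + (10−15.77)²/15.77 = 14.8609
df = 2
p-value (upper-tail) = 0.00059
At α=0.05: p < α → reject H₀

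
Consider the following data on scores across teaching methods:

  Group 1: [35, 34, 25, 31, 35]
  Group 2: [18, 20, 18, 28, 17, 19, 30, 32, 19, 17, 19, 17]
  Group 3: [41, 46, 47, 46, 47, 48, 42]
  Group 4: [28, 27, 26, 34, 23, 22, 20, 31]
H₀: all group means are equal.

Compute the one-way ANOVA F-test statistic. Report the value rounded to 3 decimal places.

test statistic = 41.868

Group means [32.00, 21.17, 45.29, 26.38], grand mean 29.438
SSB = Σnᵢ(x̄ᵢ−x̄)² = 2686.905; SSW = ΣΣ(x−x̄ᵢ)² = 598.970
MSB = 2686.905/3 = 895.6349; MSW = 598.970/28 = 21.3918
F = MSB/MSW = 41.8682
df = (3, 28)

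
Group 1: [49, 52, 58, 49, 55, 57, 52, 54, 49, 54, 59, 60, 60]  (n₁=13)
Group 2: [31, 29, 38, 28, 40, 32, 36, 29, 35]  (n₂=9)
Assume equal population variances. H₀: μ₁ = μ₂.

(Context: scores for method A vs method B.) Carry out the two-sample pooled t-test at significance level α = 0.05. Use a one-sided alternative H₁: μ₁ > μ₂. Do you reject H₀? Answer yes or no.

reject H₀: yes

x̄₁=54.462, s₁=4.115, n₁=13
x̄₂=33.111, s₂=4.314, n₂=9
s_p² = [12·4.115² + 8·4.314²]/20 = 17.6060
SE = √(s_p²·(1/13+1/9)) = 1.8195
t = (54.462−33.111)/1.8195 = 11.7343
df = 20
p-value (one-sided, H₁ greater) = 0.00000
At α=0.05: p < α → reject H₀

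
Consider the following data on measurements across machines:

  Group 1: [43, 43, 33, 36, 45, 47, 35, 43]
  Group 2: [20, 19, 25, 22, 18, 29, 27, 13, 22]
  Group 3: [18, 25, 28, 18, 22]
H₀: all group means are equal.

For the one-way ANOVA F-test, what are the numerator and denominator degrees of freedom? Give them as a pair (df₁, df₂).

k = 3 groups, N = 22 total
df = (k−1, N−k) = (3−1, 22−3) = (2, 19)

degrees of freedom = [2, 19]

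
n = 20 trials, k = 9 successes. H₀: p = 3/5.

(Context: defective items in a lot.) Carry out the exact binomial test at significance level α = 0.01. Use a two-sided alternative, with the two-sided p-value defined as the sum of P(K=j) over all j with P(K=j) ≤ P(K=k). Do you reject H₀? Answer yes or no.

Exact binomial: n=20, k=9, p₀=3/5=0.6000
P(X=j) = C(n,j)·p₀^j·(1−p₀)^(n−j); p = Σ P(X=j) over j with P(X=j) ≤ P(X=9)
p-value (two-sided) = 0.17847
At α=0.01: p ≥ α → fail to reject H₀

reject H₀: no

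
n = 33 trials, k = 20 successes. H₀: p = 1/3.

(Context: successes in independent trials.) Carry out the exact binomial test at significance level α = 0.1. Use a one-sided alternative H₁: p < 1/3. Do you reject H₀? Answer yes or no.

reject H₀: no

Exact binomial: n=33, k=20, p₀=1/3=0.3333
P(X≤20) from Σ C(n,i)·p₀^i·(1−p₀)^(n−i)
p-value (one-sided, H₁ less) = 0.99965
At α=0.1: p ≥ α → fail to reject H₀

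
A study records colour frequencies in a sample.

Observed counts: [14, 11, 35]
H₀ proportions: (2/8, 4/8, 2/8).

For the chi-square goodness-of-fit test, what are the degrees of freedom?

df = k − 1 = 3 − 1 = 2

degrees of freedom = 2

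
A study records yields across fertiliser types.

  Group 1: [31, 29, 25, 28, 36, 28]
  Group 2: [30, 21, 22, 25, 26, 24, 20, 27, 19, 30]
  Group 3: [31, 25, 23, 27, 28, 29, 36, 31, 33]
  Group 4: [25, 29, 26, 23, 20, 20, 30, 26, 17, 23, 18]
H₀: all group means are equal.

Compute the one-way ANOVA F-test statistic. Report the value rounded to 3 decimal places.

Group means [29.50, 24.40, 29.22, 23.36], grand mean 26.139
SSB = Σnᵢ(x̄ᵢ−x̄)² = 268.305; SSW = ΣΣ(x−x̄ᵢ)² = 522.001
MSB = 268.305/3 = 89.4348; MSW = 522.001/32 = 16.3125
F = MSB/MSW = 5.4826
df = (3, 32)

test statistic = 5.483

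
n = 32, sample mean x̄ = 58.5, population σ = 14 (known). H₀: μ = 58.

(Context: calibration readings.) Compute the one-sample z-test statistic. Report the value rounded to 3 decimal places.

SE = σ/√n = 14/√32 = 2.4749
z = (x̄−μ₀)/SE = (58.5−58)/2.4749 = 0.2020

test statistic = 0.202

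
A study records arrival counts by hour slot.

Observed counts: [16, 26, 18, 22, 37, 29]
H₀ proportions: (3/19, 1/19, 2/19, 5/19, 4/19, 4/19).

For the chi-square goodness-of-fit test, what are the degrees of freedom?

df = k − 1 = 6 − 1 = 5

degrees of freedom = 5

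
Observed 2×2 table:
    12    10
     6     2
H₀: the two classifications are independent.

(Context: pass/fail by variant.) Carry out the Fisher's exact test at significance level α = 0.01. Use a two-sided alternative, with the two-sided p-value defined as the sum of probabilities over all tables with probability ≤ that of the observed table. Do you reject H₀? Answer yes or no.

Margins: r₁=22, r₂=8, c₁=18, c₂=12, n=30
p_obs = C(22,12)·C(8,6)/C(30,18); sum pmf over tables with pmf ≤ p_obs
p-value (two-sided) = 0.41915
At α=0.01: p ≥ α → fail to reject H₀

reject H₀: no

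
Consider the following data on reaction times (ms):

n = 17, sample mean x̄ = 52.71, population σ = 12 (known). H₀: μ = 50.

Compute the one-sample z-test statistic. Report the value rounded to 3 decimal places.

SE = σ/√n = 12/√17 = 2.9104
z = (x̄−μ₀)/SE = (52.71−50)/2.9104 = 0.9311

test statistic = 0.931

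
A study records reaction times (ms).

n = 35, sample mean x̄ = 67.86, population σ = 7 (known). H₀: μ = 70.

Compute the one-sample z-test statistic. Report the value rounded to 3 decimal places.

SE = σ/√n = 7/√35 = 1.1832
z = (x̄−μ₀)/SE = (67.86−70)/1.1832 = -1.8086

test statistic = -1.809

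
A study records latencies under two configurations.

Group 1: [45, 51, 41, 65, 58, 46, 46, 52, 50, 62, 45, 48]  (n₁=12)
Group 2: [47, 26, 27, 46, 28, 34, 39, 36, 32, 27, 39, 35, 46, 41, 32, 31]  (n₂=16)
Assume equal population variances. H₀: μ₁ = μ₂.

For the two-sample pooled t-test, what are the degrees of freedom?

df = n₁ + n₂ − 2 = 12 + 16 − 2 = 26

degrees of freedom = 26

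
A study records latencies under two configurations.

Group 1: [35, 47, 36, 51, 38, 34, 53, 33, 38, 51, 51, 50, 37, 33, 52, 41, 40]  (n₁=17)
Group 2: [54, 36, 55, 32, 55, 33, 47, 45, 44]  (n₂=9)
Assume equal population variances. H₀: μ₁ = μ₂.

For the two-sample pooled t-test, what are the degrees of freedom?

df = n₁ + n₂ − 2 = 17 + 9 − 2 = 24

degrees of freedom = 24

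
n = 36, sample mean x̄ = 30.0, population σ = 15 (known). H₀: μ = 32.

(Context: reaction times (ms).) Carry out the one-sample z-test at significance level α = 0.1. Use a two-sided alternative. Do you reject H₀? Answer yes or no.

reject H₀: no

SE = σ/√n = 15/√36 = 2.5000
z = (x̄−μ₀)/SE = (30.0−32)/2.5000 = -0.8000
p-value (two-sided) = 0.42371
At α=0.1: p ≥ α → fail to reject H₀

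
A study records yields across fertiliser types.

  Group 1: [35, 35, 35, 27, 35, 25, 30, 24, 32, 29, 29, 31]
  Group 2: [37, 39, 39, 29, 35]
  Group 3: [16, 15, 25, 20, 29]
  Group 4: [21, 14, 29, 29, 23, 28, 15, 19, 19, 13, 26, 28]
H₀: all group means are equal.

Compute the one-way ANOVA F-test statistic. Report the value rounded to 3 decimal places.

Group means [30.58, 35.80, 21.00, 22.00], grand mean 26.912
SSB = Σnᵢ(x̄ᵢ−x̄)² = 1021.019; SSW = ΣΣ(x−x̄ᵢ)² = 783.717
MSB = 1021.019/3 = 340.3395; MSW = 783.717/30 = 26.1239
F = MSB/MSW = 13.0279
df = (3, 30)

test statistic = 13.028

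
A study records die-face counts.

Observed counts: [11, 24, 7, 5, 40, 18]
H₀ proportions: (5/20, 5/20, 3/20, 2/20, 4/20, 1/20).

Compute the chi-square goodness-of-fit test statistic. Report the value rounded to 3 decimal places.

test statistic = 64.949

n = 105; E_i = n·p_i = [26.25, 26.25, 15.75, 10.50, 21.00, 5.25]
χ² = (11−26.25)²/26.25 + (24−26.25)²/26.25 + (7−15.75)²/15.75 + (5−10.50)²/10.50 + (40−21.00)²/21.00 + (18−5.25)²/5.25 = 64.9492
df = 5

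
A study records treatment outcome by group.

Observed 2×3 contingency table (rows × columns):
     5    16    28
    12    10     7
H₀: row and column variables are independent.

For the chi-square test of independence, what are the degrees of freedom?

degrees of freedom = 2

df = (r−1)(c−1) = (2−1)·(3−1) = 2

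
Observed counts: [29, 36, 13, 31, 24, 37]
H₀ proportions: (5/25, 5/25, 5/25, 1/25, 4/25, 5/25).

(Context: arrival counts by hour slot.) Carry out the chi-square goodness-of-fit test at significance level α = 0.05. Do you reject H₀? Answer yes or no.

n = 170; E_i = n·p_i = [34.00, 34.00, 34.00, 6.80, 27.20, 34.00]
χ² = (29−34.00)²/34.00 + (36−34.00)²/34.00 + (13−34.00)²/34.00 + (31−6.80)²/6.80 + (24−27.20)²/27.20 + (37−34.00)²/34.00 = 100.5882
df = 5
p-value (upper-tail) = 0.00000
At α=0.05: p < α → reject H₀

reject H₀: yes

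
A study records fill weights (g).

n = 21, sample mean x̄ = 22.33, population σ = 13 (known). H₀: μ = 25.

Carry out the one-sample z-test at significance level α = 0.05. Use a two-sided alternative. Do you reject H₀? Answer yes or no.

reject H₀: no

SE = σ/√n = 13/√21 = 2.8368
z = (x̄−μ₀)/SE = (22.33−25)/2.8368 = -0.9412
p-value (two-sided) = 0.34661
At α=0.05: p ≥ α → fail to reject H₀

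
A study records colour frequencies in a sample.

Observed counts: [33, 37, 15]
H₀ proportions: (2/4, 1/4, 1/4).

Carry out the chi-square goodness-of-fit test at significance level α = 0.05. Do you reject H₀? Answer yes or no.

reject H₀: yes

n = 85; E_i = n·p_i = [42.50, 21.25, 21.25]
χ² = (33−42.50)²/42.50 + (37−21.25)²/21.25 + (15−21.25)²/21.25 = 15.6353
df = 2
p-value (upper-tail) = 0.00040
At α=0.05: p < α → reject H₀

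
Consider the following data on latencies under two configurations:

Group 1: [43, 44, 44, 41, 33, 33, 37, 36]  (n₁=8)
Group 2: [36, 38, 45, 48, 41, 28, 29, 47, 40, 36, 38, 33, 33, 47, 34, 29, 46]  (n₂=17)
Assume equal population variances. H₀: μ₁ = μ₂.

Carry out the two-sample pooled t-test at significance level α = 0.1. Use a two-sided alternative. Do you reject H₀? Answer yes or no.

reject H₀: no

x̄₁=38.875, s₁=4.704, n₁=8
x̄₂=38.118, s₂=6.726, n₂=17
s_p² = [7·4.704² + 16·6.726²]/23 = 38.2017
SE = √(s_p²·(1/8+1/17)) = 2.6500
t = (38.875−38.118)/2.6500 = 0.2858
df = 23
p-value (two-sided) = 0.77759
At α=0.1: p ≥ α → fail to reject H₀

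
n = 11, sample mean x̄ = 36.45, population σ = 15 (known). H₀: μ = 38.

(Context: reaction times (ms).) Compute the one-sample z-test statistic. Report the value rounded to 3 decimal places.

SE = σ/√n = 15/√11 = 4.5227
z = (x̄−μ₀)/SE = (36.45−38)/4.5227 = -0.3427

test statistic = -0.343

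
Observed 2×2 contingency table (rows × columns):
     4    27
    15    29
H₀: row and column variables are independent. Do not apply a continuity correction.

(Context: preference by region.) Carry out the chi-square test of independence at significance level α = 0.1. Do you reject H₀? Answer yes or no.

Row totals [31, 44], col totals [19, 56], n=75
χ² = (4−7.85)²/7.85 + (27−23.15)²/23.15 + (15−11.15)²/11.15 + (29−32.85)²/32.85 = 4.3162
df = 1
p-value (upper-tail) = 0.03775
At α=0.1: p < α → reject H₀

reject H₀: yes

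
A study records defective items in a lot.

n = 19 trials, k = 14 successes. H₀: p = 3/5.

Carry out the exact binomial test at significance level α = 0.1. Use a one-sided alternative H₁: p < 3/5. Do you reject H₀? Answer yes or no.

Exact binomial: n=19, k=14, p₀=3/5=0.6000
P(X≤14) from Σ C(n,i)·p₀^i·(1−p₀)^(n−i)
p-value (one-sided, H₁ less) = 0.93039
At α=0.1: p ≥ α → fail to reject H₀

reject H₀: no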